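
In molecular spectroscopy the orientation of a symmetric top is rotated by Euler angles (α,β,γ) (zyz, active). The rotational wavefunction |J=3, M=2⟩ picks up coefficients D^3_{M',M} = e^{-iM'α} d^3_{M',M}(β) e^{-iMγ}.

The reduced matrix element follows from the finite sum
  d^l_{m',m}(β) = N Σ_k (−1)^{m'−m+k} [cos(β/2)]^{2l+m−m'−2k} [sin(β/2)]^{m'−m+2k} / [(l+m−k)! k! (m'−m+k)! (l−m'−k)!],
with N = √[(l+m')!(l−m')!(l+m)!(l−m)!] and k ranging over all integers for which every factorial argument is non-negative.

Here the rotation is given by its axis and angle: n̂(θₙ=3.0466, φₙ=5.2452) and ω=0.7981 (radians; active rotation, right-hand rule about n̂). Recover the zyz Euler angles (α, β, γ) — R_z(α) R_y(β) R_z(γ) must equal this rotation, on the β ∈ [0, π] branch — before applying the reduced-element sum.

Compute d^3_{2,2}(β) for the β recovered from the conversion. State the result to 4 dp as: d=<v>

Axis–angle → zyz. n̂ = (sinθₙcosφₙ, sinθₙsinφₙ, cosθₙ) = (+0.048180, -0.081702, -0.995492), ω = 0.7981.
R = I cosω + sinω [n̂]ₓ + (1−cosω) n̂n̂ᵀ gives
  R = [+0.698769, +0.711614, -0.072983; -0.713991, +0.700084, -0.009941; +0.044020, +0.059055, +0.997284]
β = atan2(√(R₁₃²+R₂₃²), R₃₃) = 0.073723; α = atan2(R₂₃, R₁₃) mod 2π = 3.276969; γ = atan2(R₃₂, −R₃₁) mod 2π = 2.211347
d^3_{2,2}(β=0.0737) via the finite sum:
With c≡cos(β/2)=0.999321 and s≡sin(β/2)=0.036853, N=[120·1·120·1]^{1/2}=120.000000
Admissible k: 0..1 (factorial args all ≥0)
  k=0: (−1)^0·120.0000/(120)·0.9993^6·0.0369^0 = +0.995931
  k=1: (−1)^1·120.0000/(24)·0.9993^4·0.0369^2 = -0.006772
d^3_{2,2}(0.0737) = +0.995931 -0.006772 = +0.989159

d=0.9892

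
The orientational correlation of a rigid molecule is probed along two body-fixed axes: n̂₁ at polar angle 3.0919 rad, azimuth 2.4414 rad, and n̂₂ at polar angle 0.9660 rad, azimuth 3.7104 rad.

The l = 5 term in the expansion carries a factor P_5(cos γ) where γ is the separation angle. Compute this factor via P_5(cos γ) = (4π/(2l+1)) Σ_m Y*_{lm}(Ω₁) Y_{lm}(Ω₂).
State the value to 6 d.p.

Term-by-term m-sum for l=5 (normalisation 4π/11 = 1.142397):
  [-5]  conj(Y_{5,-5})(Ω₁) = +0.000000-0.000000i ; Y_{5,-5}(Ω₂) = +0.167154+0.051259i ; Δ = +0.000000-0.000000i
  [-4]  conj(Y_{5,-4})(Ω₁) = +0.000008+0.000003i ; Y_{5,-4}(Ω₂) = -0.247483-0.291192i ; Δ = -0.000001-0.000003i
  [-3]  conj(Y_{5,-3})(Ω₁) = +0.000171+0.000292i ; Y_{5,-3}(Ω₂) = +0.049725+0.364383i ; Δ = -0.000098+0.000077i
  [-2]  conj(Y_{5,-2})(Ω₁) = -0.001411+0.008201i ; Y_{5,-2}(Ω₂) = -0.008239+0.017816i ; Δ = -0.000134-0.000093i
  [-1]  conj(Y_{5,-1})(Ω₁) = -0.096489+0.081303i ; Y_{5,-1}(Ω₂) = +0.295510-0.188916i ; Δ = -0.013154+0.042254i
  [+0]  conj(Y_{5,0})(Ω₁) = -0.918353-0.000000i ; Y_{5,0}(Ω₂) = -0.069560+0.000000i ; Δ = +0.063880+0.000000i
  [+1]  conj(Y_{5,1})(Ω₁) = +0.096489+0.081303i ; Y_{5,1}(Ω₂) = -0.295510-0.188916i ; Δ = -0.013154-0.042254i
  [+2]  conj(Y_{5,2})(Ω₁) = -0.001411-0.008201i ; Y_{5,2}(Ω₂) = -0.008239-0.017816i ; Δ = -0.000134+0.000093i
  [+3]  conj(Y_{5,3})(Ω₁) = -0.000171+0.000292i ; Y_{5,3}(Ω₂) = -0.049725+0.364383i ; Δ = -0.000098-0.000077i
  [+4]  conj(Y_{5,4})(Ω₁) = +0.000008-0.000003i ; Y_{5,4}(Ω₂) = -0.247483+0.291192i ; Δ = -0.000001+0.000003i
  [+5]  conj(Y_{5,5})(Ω₁) = -0.000000-0.000000i ; Y_{5,5}(Ω₂) = -0.167154+0.051259i ; Δ = +0.000000+0.000000i
Accumulated sum +0.037105+0.000000i; after 4π/(2l+1) scaling, +0.042389+0.000000i ⇒ P_5 = 0.042389

0.042389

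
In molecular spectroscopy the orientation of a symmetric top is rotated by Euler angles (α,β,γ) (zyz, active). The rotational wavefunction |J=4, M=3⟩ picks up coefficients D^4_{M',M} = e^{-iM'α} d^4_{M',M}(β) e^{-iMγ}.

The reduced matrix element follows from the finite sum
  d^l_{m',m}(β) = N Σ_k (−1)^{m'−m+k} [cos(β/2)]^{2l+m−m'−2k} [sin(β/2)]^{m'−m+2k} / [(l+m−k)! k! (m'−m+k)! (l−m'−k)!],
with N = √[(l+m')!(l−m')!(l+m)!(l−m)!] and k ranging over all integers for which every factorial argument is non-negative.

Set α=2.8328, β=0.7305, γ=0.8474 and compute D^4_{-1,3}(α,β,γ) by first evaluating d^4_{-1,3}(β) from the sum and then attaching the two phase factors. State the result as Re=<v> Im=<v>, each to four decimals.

First d^4_{-1,3}(β=0.7305), then the phase factors e^{-i(-1)α} and e^{-i(3)γ}:
c=cos(0.730500/2)=0.934034, s=sin(0.730500/2)=0.357183; N=√[6·120·5040·1]=1904.940944
The bounds max(0,m−m')=4 and min(l+m,l−m')=5 give 2 terms
  k=4: (−1)^0·1904.9409/(144)·0.9340^4·0.3572^4 = +0.163883
  k=5: (−1)^1·1904.9409/(240)·0.9340^2·0.3572^6 = -0.014379
d^4_{-1,3}(0.7305) = +0.163883 -0.014379 = +0.149503
Attach z-rotation phases: D = e^{-i(-1)(2.8328)}·(+0.149503)·e^{-i(3)(0.8474)} = +0.143235+0.042837i

Re=0.1432 Im=0.0428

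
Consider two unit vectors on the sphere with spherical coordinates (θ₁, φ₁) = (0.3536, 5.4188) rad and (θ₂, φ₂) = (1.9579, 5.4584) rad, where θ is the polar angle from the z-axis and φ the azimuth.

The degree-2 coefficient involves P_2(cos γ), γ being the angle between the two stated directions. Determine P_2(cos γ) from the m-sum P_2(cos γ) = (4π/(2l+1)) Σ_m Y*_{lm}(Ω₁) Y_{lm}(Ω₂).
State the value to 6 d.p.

-0.498292

Expand P_2 via completeness: Σ_{m} conj(Y_{2,m}) at Ω₁ times Y_{2,m} at Ω₂ —
  m=-2: (-0.007287-0.045741i) × (-0.026065+0.330198i) = +0.015293-0.001214i  (running Σ = +0.015293-0.001214i)
  m=-1: (+0.162904-0.190908i) × (-0.183296-0.198335i) = -0.067723+0.002683i  (running Σ = -0.052430+0.001469i)
  m=0: (+0.517329-0.000000i) × (-0.180550+0.000000i) = -0.093404+0.000000i  (running Σ = -0.145834+0.001469i)
  m=1: (-0.162904-0.190908i) × (+0.183296-0.198335i) = -0.067723-0.002683i  (running Σ = -0.213557-0.001214i)
  m=2: (-0.007287+0.045741i) × (-0.026065-0.330198i) = +0.015293+0.001214i  (running Σ = -0.198264+0.000000i)
Total Σ_m = -0.198264+0.000000i. Multiply by 2.513274: -0.498292+0.000000i. P_2(cos γ) = -0.498292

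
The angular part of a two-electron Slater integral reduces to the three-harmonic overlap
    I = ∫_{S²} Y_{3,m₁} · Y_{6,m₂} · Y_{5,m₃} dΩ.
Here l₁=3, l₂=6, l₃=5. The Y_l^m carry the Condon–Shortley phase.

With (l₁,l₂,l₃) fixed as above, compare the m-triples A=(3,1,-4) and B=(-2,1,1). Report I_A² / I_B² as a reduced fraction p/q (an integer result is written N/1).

2/7

Shared (l₁,l₂,l₃)=(3,6,5): N and (l;000)² cancel in I_A²/I_B².
A: Δ = 4!·2!·8!/15! = 1/675675; Racah Σ t=0..0: t=0:+1/241920 = 1/241920; ⇒ 3j(3 6 5; 3 1 -4)² = 4/1001, sgn -1
B: Δ = 4!·2!·8!/15! = 1/675675; Racah Σ t=3..4: t=3:−1/6912 t=4:+1/17280 = -1/11520; ⇒ 3j(3 6 5; -2 1 1)² = 2/143, sgn -1
I_A²/I_B² = (4/1001)/(2/143) = 2/7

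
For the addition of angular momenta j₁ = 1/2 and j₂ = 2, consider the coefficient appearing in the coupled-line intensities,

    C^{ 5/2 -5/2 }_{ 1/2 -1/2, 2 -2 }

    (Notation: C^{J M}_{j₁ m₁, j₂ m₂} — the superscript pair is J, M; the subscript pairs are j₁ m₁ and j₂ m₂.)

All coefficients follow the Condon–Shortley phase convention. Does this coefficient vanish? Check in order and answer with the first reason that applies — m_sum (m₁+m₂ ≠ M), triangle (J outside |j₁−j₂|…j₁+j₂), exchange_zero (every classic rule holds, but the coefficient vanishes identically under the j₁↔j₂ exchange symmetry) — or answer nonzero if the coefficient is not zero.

m-sum: m₁+m₂ = -1/2+(-2) = -5/2, M = -5/2  ✓
triangle: |j₁−j₂| = 3/2 ≤ J = 5/2 ≤ j₁+j₂ = 5/2  ✓
exchange: j₁≠j₂ or m₁≠m₂ — the exchange symmetry imposes no constraint here
value check: CG = +1 = +1.000000 ≠ 0

nonzero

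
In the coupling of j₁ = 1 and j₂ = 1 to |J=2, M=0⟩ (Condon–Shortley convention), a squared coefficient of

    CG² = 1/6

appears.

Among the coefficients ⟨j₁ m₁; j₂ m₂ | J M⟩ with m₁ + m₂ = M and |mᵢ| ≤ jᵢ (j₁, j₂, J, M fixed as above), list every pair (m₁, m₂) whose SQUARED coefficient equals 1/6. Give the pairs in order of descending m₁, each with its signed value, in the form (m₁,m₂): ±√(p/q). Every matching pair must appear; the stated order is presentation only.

(1,-1): +√(1/6); (-1,1): +√(1/6)

Admissible pairs with m₁+m₂ = M = 0: (-1,1), (0,0), (1,-1)
  (m₁,m₂)=(1,-1): CG² = 1/6, CG = +√(1/6)   ← matches the target
  (m₁,m₂)=(0,0): CG² = 2/3, CG = +√(2/3)
  (m₁,m₂)=(-1,1): CG² = 1/6, CG = +√(1/6)   ← matches the target
Pairs with CG² = 1/6: (1,-1): +√(1/6); (-1,1): +√(1/6)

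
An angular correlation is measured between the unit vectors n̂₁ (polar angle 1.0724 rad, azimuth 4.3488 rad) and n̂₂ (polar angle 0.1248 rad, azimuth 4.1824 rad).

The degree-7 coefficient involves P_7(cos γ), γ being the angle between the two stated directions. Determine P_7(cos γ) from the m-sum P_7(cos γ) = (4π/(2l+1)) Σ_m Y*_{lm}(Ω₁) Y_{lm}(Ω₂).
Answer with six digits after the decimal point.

Expand P_7 via completeness: Σ_{m} conj(Y_{7,m}) at Ω₁ times Y_{7,m} at Ω₂ —
  term(m=-7) = +0.000000+0.000000i   from Y*(Ω₁)=+0.113293-0.166861i, Y(Ω₂)=-0.000000+0.000000i
  term(m=-6) = +0.000002+0.000002i   from Y*(Ω₁)=+0.235522+0.336451i, Y(Ω₂)=+0.000007+0.000000i
  term(m=-5) = +0.000033+0.000036i   from Y*(Ω₁)=-0.366520+0.092476i, Y(Ω₂)=-0.000061-0.000114i
  term(m=-4) = -0.000008-0.000007i   from Y*(Ω₁)=-0.000715+0.006116i, Y(Ω₂)=-0.000894+0.001461i
  term(m=-3) = -0.004966-0.002708i   from Y*(Ω₁)=-0.306861-0.159767i, Y(Ω₂)=+0.016347+0.000313i
  term(m=-2) = -0.015861-0.005482i   from Y*(Ω₁)=+0.115035-0.102363i, Y(Ω₂)=-0.053280-0.095069i
  term(m=-1) = +0.129513+0.021752i   from Y*(Ω₁)=-0.102168-0.268504i, Y(Ω₂)=-0.231091+0.394419i
  term(m=+0) = +0.167298+0.000000i   from Y*(Ω₁)=+0.192995-0.000000i, Y(Ω₂)=+0.866850+0.000000i
  term(m=+1) = +0.129513-0.021752i   from Y*(Ω₁)=+0.102168-0.268504i, Y(Ω₂)=+0.231091+0.394419i
  term(m=+2) = -0.015861+0.005482i   from Y*(Ω₁)=+0.115035+0.102363i, Y(Ω₂)=-0.053280+0.095069i
  term(m=+3) = -0.004966+0.002708i   from Y*(Ω₁)=+0.306861-0.159767i, Y(Ω₂)=-0.016347+0.000313i
  term(m=+4) = -0.000008+0.000007i   from Y*(Ω₁)=-0.000715-0.006116i, Y(Ω₂)=-0.000894-0.001461i
  term(m=+5) = +0.000033-0.000036i   from Y*(Ω₁)=+0.366520+0.092476i, Y(Ω₂)=+0.000061-0.000114i
  term(m=+6) = +0.000002-0.000002i   from Y*(Ω₁)=+0.235522-0.336451i, Y(Ω₂)=+0.000007-0.000000i
  term(m=+7) = +0.000000-0.000000i   from Y*(Ω₁)=-0.113293-0.166861i, Y(Ω₂)=+0.000000+0.000000i
Σ over m = +0.384723+0.000000i; ×(4π/15) → +0.322305+0.000000i. Real part: 0.322305

0.322305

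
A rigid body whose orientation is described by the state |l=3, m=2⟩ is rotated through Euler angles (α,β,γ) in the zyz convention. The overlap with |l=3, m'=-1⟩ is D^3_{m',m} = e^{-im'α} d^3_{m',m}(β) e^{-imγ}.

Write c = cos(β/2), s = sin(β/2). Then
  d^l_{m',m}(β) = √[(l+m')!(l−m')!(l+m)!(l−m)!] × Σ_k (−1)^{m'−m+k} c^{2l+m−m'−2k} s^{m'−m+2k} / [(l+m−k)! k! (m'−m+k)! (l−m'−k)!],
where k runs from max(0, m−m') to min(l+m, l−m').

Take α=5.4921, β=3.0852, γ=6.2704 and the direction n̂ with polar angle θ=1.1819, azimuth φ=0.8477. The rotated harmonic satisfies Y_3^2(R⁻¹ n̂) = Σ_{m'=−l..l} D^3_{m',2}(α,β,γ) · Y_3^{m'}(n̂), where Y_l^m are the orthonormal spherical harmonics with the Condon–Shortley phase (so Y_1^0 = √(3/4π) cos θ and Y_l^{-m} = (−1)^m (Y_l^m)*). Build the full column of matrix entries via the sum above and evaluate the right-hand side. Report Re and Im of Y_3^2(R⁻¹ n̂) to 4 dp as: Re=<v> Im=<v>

Re=0.3328 Im=-0.0213

Need the full column D^3_{m',2} for m'=−3..3 at α=5.4921, β=3.0852, γ=6.2704.
cos(β/2)=0.028193, sin(β/2)=0.999603
d^3_{-3,2}: single k=5 term ⇒ +0.068920;  D = -0.048318-0.049147i
d^3_{-2,2}: k∈[4..5] ⇒ +0.003968 -0.997617 = -0.993650;  D = -0.014106+0.993550i
d^3_{-1,2}: k∈[3..4] ⇒ +0.000142 -0.088976 = -0.088834;  D = -0.064052+0.061554i
d^3_{0,2}: k∈[2..3] ⇒ +0.000003 -0.004347 = -0.004343;  D = -0.004342-0.000111i
d^3_{1,2}: k∈[1..2] ⇒ +0.000000 -0.000142 = -0.000141;  D = -0.000097-0.000103i
d^3_{2,2}: k∈[0..1] ⇒ +0.000000 -0.000003 = -0.000003;  D = +0.000000-0.000003i
d^3_{3,2}: single k=0 term ⇒ -0.000000;  D = +0.000000-0.000000i
Y_3^{m'}(θ=1.1819,φ=0.8477) and Σ D·Y over m':
  (-0.0483-0.0491i)·(-0.2731-0.1862i)  (-0.0141+0.9935i)·(-0.0412-0.3292i)  (-0.0641+0.0616i)·(-0.0556+0.0630i)  (-0.0043-0.0001i)·(-0.3228+0.0000i)  (-0.0001-0.0001i)·(+0.0556+0.0630i)  (+0.0000-0.0000i)·(-0.0412+0.3292i)  (+0.0000-0.0000i)·(+0.2731-0.1862i)
Y_3^2(R⁻¹ n̂) = +0.332808-0.021343i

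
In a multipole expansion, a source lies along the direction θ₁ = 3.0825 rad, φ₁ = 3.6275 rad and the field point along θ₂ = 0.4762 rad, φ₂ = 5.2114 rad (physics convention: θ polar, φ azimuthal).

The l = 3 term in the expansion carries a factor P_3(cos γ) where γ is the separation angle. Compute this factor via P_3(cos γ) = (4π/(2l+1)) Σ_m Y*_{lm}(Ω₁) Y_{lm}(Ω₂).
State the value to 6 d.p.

-0.416568

Addition theorem: P_3(cos γ) = (4π/7) Σ_m Y*_{lm}(Ω₁) Y_{lm}(Ω₂), m = −3…3:
  term(m=-3) = 0.00000 + 0.00000j   from Y*(Ω₁)=-0.00001 - 0.00009j, Y(Ω₂)=-0.04008 - 0.00296j
  term(m=-2) = 0.00068 - 0.00002j   from Y*(Ω₁)=-0.00201 - 0.00294j, Y(Ω₂)=-0.10344 + 0.16040j
  term(m=-1) = -0.00044 - 0.03321j   from Y*(Ω₁)=-0.06721 - 0.03550j, Y(Ω₂)=0.20910 + 0.38365j
  term(m=+0) = -0.23253 + 0.00000j   from Y*(Ω₁)=-0.73855 + 0.00000j, Y(Ω₂)=0.31485 + 0.00000j
  term(m=+1) = -0.00044 + 0.03321j   from Y*(Ω₁)=0.06721 - 0.03550j, Y(Ω₂)=-0.20910 + 0.38365j
  term(m=+2) = 0.00068 + 0.00002j   from Y*(Ω₁)=-0.00201 + 0.00294j, Y(Ω₂)=-0.10344 - 0.16040j
  term(m=+3) = 0.00000 - 0.00000j   from Y*(Ω₁)=0.00001 - 0.00009j, Y(Ω₂)=0.04008 - 0.00296j
Accumulated sum -0.23205 - 0.00000j; after 4π/(2l+1) scaling, -0.41657 - 0.00000j ⇒ P_3 = -0.416568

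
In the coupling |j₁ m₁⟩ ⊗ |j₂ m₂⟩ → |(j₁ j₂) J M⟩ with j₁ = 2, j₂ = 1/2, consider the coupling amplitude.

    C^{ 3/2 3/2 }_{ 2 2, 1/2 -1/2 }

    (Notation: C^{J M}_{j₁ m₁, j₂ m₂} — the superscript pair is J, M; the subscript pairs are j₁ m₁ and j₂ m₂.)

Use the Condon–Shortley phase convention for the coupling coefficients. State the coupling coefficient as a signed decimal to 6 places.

+√(4/5) = +0.894427

√[4·1!3!0!/5! · 4!0!0!1!3!0!] = √(144/5)
  +(−1)^0/∏(0,1,0,0,3,0)! = 1/6  (running 1/6)
⟨..|..⟩ = √(144/5)·(1/6) = +0.894427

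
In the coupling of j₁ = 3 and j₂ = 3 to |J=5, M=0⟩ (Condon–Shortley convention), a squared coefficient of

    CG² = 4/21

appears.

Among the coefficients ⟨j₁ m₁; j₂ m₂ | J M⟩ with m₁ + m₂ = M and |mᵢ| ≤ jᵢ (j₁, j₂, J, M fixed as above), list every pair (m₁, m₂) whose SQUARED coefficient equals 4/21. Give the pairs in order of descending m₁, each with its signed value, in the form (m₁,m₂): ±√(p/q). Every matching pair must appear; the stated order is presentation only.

Admissible pairs with m₁+m₂ = M = 0: (-3,3), (-2,2), (-1,1), (0,0), (1,-1), (2,-2), (3,-3)
  (m₁,m₂)=(3,-3): CG² = 1/84, CG = +√(1/84)
  (m₁,m₂)=(2,-2): CG² = 4/21, CG = +√(4/21)   ← matches the target
  (m₁,m₂)=(1,-1): CG² = 25/84, CG = +√(25/84)
  (m₁,m₂)=(0,0): CG² = 0/1, CG = 0
  (m₁,m₂)=(-1,1): CG² = 25/84, CG = −√(25/84)
  (m₁,m₂)=(-2,2): CG² = 4/21, CG = −√(4/21)   ← matches the target
  (m₁,m₂)=(-3,3): CG² = 1/84, CG = −√(1/84)
Pairs with CG² = 4/21: (2,-2): +√(4/21); (-2,2): −√(4/21)

(2,-2): +√(4/21); (-2,2): −√(4/21)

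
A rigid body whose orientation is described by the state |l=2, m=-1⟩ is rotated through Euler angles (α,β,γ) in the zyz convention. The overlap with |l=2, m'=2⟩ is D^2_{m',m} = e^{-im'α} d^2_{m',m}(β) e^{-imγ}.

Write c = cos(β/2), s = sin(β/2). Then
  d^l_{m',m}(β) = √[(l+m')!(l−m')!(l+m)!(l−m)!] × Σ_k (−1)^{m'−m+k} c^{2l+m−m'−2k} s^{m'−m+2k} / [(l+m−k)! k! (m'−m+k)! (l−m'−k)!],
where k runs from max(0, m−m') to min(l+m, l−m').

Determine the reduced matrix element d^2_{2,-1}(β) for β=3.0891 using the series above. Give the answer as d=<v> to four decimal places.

d^2_{2,-1}(β=3.0891) via the finite sum:
c=cos(3.089100/2)=0.026243, s=sin(3.089100/2)=0.999656; N=√[24·1·1·6]=12.000000
k: max(0,(-1)−(2))=0 … min(2+(-1),2−(2))=0
  k=0: (−1)^3·12.0000/(6)·0.0262^1·0.9997^3 = -0.052432
d^2_{2,-1}(3.0891) = -0.052432

d=-0.0524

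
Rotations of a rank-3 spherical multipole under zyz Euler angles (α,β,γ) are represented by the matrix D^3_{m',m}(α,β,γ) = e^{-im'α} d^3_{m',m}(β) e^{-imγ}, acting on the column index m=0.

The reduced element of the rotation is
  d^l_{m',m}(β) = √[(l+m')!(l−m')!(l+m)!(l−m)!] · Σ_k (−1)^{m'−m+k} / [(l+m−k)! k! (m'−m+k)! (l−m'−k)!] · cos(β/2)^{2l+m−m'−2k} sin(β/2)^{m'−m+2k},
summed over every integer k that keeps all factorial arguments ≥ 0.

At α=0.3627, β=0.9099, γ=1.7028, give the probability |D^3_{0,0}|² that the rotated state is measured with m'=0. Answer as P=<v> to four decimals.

P=0.1173

First d^3_{0,0}(β=0.9099), then the phase factors e^{-i(0)α} and e^{-i(0)γ}:
c=cos(0.909900/2)=0.898283, s=sin(0.909900/2)=0.439417; N=√[6·6·6·6]=36.000000
Admissible k: 0..3 (factorial args all ≥0)
  k=0: (−1)^0·36.0000/(36)·0.8983^6·0.4394^0 = +0.525387
  k=1: (−1)^1·36.0000/(4)·0.8983^4·0.4394^2 = -1.131487
  k=2: (−1)^2·36.0000/(4)·0.8983^2·0.4394^4 = +0.270756
  k=3: (−1)^3·36.0000/(36)·0.8983^0·0.4394^6 = -0.007199
d^3_{0,0}(0.9099) = +0.525387 -1.131487 +0.270756 -0.007199 = -0.342544
|D^3_{0,0}|² = |d^3_{0,0}(β)|² = (-0.342544)² = 0.117336 (the z-rotation phases have unit modulus)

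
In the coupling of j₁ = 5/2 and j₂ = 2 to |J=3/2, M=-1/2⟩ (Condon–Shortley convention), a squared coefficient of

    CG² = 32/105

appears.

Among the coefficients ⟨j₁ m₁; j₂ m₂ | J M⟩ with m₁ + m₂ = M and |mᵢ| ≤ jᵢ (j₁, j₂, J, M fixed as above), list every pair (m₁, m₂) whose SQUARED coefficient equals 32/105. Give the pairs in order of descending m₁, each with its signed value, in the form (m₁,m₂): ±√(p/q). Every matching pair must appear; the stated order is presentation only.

(3/2,-2): +√(32/105)

Admissible pairs with m₁+m₂ = M = -1/2: (-5/2,2), (-3/2,1), (-1/2,0), (1/2,-1), (3/2,-2)
  (m₁,m₂)=(3/2,-2): CG² = 32/105, CG = +√(32/105)   ← matches the target
  (m₁,m₂)=(1/2,-1): CG² = 5/21, CG = −√(5/21)
  (m₁,m₂)=(-1/2,0): CG² = 2/35, CG = +√(2/35)
  (m₁,m₂)=(-3/2,1): CG² = 2/105, CG = +√(2/105)
  (m₁,m₂)=(-5/2,2): CG² = 8/21, CG = −√(8/21)
Pairs with CG² = 32/105: (3/2,-2): +√(32/105)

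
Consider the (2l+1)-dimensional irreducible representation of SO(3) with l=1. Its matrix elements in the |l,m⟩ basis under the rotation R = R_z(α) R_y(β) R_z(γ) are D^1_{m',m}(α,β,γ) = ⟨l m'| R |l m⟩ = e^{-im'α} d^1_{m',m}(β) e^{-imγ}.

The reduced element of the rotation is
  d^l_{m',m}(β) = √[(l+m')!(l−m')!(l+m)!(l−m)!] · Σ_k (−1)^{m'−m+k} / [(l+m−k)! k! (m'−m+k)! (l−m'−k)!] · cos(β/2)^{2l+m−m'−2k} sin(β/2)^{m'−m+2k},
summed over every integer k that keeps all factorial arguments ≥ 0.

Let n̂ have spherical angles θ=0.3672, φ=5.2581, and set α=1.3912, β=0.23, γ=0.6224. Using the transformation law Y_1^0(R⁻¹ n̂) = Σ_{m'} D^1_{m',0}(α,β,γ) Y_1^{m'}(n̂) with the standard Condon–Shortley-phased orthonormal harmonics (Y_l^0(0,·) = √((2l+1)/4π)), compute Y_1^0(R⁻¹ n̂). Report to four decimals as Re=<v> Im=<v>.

Need the full column D^1_{m',0} for m'=−1..1 at α=1.3912, β=0.2300, γ=0.6224.
cos(β/2)=0.993395, sin(β/2)=0.114747
d^1_{-1,0}: single k=1 term ⇒ +0.161204;  D = +0.028796+0.158612i
d^1_{0,0}: k∈[0..1] ⇒ +0.986833 -0.013167 = +0.973666;  D = +0.973666+0.000000i
d^1_{1,0}: single k=0 term ⇒ -0.161204;  D = -0.028796+0.158612i
Y_1^{m'}(θ=0.3672,φ=5.2581) and Σ D·Y over m':
  (+0.0288+0.1586i)·(+0.0644+0.1060i)  (+0.9737+0.0000i)·(+0.4560+0.0000i)  (-0.0288+0.1586i)·(-0.0644+0.1060i)
Y_1^0(R⁻¹ n̂) = +0.414097+0.000000i

Re=0.4141 Im=0.0000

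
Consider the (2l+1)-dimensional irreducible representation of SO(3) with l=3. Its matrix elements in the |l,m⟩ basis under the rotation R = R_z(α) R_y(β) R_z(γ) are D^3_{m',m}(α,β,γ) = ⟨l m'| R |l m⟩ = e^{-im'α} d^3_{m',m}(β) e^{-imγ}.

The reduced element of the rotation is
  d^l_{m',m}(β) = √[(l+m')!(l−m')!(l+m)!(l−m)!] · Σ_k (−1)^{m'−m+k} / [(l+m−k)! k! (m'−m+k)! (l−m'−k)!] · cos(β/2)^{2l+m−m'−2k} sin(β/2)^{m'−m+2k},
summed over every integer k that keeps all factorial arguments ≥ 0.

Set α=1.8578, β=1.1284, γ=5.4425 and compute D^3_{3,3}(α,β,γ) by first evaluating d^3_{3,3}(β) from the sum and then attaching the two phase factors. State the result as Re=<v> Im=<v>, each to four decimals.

Re=-0.3626 Im=-0.0328

Split into d^3_{3,3}(β=1.1284) × two z-phases.
c=cos(1.128400/2)=0.845017, s=sin(1.128400/2)=0.534740; N=√[720·1·720·1]=720.000000
Admissible k: 0..0 (factorial args all ≥0)
  k=0: (−1)^0·720.0000/(720)·0.8450^6·0.5347^0 = +0.364076
d^3_{3,3}(1.1284) = +0.364076
Phases: e^{-i·(3)·1.8578}=+0.758502+0.651671i, e^{-i·(3)·5.4425}=-0.814148+0.580658i ⇒ D=-0.362594-0.032813i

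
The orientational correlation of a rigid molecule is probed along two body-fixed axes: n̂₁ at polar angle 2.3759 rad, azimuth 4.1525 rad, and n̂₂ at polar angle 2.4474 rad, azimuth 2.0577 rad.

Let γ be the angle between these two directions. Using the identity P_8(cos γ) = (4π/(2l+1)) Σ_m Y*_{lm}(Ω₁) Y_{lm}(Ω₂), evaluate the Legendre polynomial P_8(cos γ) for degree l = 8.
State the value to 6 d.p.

-0.272211

Summing Y*_{l m}(θ₁,φ₁)·Y_{l m}(θ₂,φ₂) over m ∈ [−8, 8]; prefactor 4π/(2·8+1) = 0.739198:
  term(m=-8) = -0.000197-0.000344i   from Y*(Ω₁)=-0.006341+0.026687i, Y(Ω₂)=-0.010548+0.009899i
  term(m=-7) = -0.003986+0.006859i   from Y*(Ω₁)=+0.080072+0.081326i, Y(Ω₂)=+0.018322+0.067053i
  term(m=-6) = +0.057500+0.000140i   from Y*(Ω₁)=+0.276725-0.061225i, Y(Ω₂)=+0.197984+0.044309i
  term(m=-5) = -0.087902-0.152966i   from Y*(Ω₁)=+0.150789-0.423380i, Y(Ω₂)=+0.255004-0.298441i
  term(m=-4) = -0.093077+0.160612i   from Y*(Ω₁)=-0.244035-0.308812i, Y(Ω₂)=-0.173544-0.438543i
  term(m=-3) = +0.000978+0.000001i   from Y*(Ω₁)=-0.004426+0.000484i, Y(Ω₂)=-0.218396-0.024140i
  term(m=-2) = -0.047296-0.082073i   from Y*(Ω₁)=+0.162087-0.334675i, Y(Ω₂)=+0.143200-0.210673i
  term(m=-1) = -0.034058+0.058934i   from Y*(Ω₁)=-0.100511-0.160358i, Y(Ω₂)=-0.168283-0.317864i
  term(m=+0) = +0.047824+0.000000i   from Y*(Ω₁)=+0.320257-0.000000i, Y(Ω₂)=+0.149330+0.000000i
  term(m=+1) = -0.034058-0.058934i   from Y*(Ω₁)=+0.100511-0.160358i, Y(Ω₂)=+0.168283-0.317864i
  term(m=+2) = -0.047296+0.082073i   from Y*(Ω₁)=+0.162087+0.334675i, Y(Ω₂)=+0.143200+0.210673i
  term(m=+3) = +0.000978-0.000001i   from Y*(Ω₁)=+0.004426+0.000484i, Y(Ω₂)=+0.218396-0.024140i
  term(m=+4) = -0.093077-0.160612i   from Y*(Ω₁)=-0.244035+0.308812i, Y(Ω₂)=-0.173544+0.438543i
  term(m=+5) = -0.087902+0.152966i   from Y*(Ω₁)=-0.150789-0.423380i, Y(Ω₂)=-0.255004-0.298441i
  term(m=+6) = +0.057500-0.000140i   from Y*(Ω₁)=+0.276725+0.061225i, Y(Ω₂)=+0.197984-0.044309i
  term(m=+7) = -0.003986-0.006859i   from Y*(Ω₁)=-0.080072+0.081326i, Y(Ω₂)=-0.018322+0.067053i
  term(m=+8) = -0.000197+0.000344i   from Y*(Ω₁)=-0.006341-0.026687i, Y(Ω₂)=-0.010548-0.009899i
Σ over m = -0.368252-0.000000i; ×(4π/17) → -0.272211-0.000000i. Real part: -0.272211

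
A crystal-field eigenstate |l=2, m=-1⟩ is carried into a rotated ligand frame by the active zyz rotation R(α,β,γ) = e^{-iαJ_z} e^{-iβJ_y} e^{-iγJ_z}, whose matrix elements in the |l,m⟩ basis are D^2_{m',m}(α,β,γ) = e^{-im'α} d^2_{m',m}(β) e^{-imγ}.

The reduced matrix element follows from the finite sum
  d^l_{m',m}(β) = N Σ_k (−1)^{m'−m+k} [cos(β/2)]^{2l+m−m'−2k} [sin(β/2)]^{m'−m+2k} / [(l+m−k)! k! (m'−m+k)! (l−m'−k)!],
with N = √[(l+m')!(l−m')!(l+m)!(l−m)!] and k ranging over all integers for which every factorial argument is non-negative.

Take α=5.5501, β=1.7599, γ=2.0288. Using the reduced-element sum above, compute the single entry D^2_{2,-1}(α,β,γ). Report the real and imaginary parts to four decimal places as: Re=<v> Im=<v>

Re=0.5474 Im=0.2019

Split into d^2_{2,-1}(β=1.7599) × two z-phases.
With c≡cos(β/2)=0.637190 and s≡sin(β/2)=0.770707, N=[24·1·1·6]^{1/2}=12.000000
The bounds max(0,m−m')=0 and min(l+m,l−m')=0 give 1 term
  k=0: (−1)^3·12.0000/(6)·0.6372^1·0.7707^3 = -0.583400
d^2_{2,-1}(1.7599) = -0.583400
Phases: e^{-i·(2)·5.5501}=+0.104435+0.994532i, e^{-i·(-1)·2.0288}=-0.442158+0.896937i ⇒ D=+0.547351+0.201897i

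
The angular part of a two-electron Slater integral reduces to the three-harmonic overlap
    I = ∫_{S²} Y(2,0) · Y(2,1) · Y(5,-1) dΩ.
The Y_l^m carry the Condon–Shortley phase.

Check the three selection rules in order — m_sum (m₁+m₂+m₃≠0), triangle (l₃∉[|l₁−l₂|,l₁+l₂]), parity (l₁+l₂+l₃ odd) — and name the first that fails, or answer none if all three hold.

Σmᵢ = 0  ✓
l₃∈[|l₁−l₂|,l₁+l₂]=[0,4] required, l₃=5 fails  ✗
Σlᵢ = 9 ⇒ odd

triangle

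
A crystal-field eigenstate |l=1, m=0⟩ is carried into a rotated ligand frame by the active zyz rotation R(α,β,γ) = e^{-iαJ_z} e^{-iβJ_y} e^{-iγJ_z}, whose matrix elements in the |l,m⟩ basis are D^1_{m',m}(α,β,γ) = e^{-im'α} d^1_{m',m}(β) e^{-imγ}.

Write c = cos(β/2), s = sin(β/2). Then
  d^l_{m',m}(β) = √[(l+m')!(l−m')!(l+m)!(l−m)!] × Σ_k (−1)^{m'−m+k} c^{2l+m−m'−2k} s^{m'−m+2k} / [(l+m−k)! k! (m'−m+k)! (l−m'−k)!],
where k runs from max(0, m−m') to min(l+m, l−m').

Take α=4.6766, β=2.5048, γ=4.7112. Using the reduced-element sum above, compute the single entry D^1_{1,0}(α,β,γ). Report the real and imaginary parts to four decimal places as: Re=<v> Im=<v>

Re=0.0150 Im=-0.4202

First d^1_{1,0}(β=2.5048), then the phase factors e^{-i(1)α} and e^{-i(0)γ}:
Half-angle: c=0.313044, s=0.949739. N=√(2·1·1·1)=1.414214
Admissible k: 0..0 (factorial args all ≥0)
  k=0: (−1)^1·1.4142/(1)·0.3130^1·0.9497^1 = -0.420460
d^1_{1,0}(2.5048) = -0.420460
D = (-0.035781+0.999360i)·(-0.420460)·(+1.000000+0.000000i) = +0.015045-0.420190i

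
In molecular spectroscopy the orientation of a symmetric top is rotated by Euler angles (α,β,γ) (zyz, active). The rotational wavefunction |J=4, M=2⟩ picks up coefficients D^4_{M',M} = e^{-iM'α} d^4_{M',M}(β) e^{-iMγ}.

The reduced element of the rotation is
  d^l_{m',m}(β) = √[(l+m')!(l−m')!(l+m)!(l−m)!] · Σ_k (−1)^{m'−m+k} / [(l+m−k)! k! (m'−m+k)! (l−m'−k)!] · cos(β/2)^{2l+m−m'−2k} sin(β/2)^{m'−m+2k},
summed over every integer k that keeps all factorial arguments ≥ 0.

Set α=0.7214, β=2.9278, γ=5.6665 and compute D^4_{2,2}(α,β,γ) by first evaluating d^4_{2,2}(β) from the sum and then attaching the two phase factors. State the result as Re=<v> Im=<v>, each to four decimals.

Re=0.0018 Im=-0.0004

Split into d^4_{2,2}(β=2.9278) × two z-phases.
With c≡cos(β/2)=0.106693 and s≡sin(β/2)=0.994292, N=[720·2·720·2]^{1/2}=1440.000000
Admissible k: 0..2 (factorial args all ≥0)
  k=0: (−1)^0·1440.0000/(1440)·0.1067^8·0.9943^0 = +0.000000
  k=1: (−1)^1·1440.0000/(120)·0.1067^6·0.9943^2 = -0.000017
  k=2: (−1)^2·1440.0000/(96)·0.1067^4·0.9943^4 = +0.001900
d^4_{2,2}(2.9278) = +0.000000 -0.000017 +0.001900 = +0.001882
D = (+0.127647-0.991820i)·(+0.001882)·(+0.331059+0.943610i) = +0.001841-0.000391i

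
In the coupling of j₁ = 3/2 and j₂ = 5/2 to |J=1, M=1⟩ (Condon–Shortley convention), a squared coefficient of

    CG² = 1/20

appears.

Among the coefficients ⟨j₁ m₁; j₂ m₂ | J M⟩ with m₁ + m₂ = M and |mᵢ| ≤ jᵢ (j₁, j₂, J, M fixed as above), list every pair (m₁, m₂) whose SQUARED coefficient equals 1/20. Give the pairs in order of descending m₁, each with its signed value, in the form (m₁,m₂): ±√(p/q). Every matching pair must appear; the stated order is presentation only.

Admissible pairs with m₁+m₂ = M = 1: (-3/2,5/2), (-1/2,3/2), (1/2,1/2), (3/2,-1/2)
  (m₁,m₂)=(3/2,-1/2): CG² = 1/20, CG = +√(1/20)   ← matches the target
  (m₁,m₂)=(1/2,1/2): CG² = 3/20, CG = −√(3/20)
  (m₁,m₂)=(-1/2,3/2): CG² = 3/10, CG = +√(3/10)
  (m₁,m₂)=(-3/2,5/2): CG² = 1/2, CG = −√(1/2)
Pairs with CG² = 1/20: (3/2,-1/2): +√(1/20)

(3/2,-1/2): +√(1/20)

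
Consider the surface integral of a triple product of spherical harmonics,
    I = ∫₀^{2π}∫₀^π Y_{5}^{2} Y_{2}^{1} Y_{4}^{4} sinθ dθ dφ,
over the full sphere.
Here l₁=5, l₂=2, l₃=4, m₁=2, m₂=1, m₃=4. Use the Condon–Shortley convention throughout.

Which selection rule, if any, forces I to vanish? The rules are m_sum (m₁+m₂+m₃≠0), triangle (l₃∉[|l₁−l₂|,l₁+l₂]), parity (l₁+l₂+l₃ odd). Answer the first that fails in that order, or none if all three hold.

m_sum

m₁+m₂+m₃ = 2 + 1 + 4 = 7  ✗
triangle: |5−2|=3 ≤ l₃=4 ≤ 5+2=7
parity: l₁+l₂+l₃ = 11 is odd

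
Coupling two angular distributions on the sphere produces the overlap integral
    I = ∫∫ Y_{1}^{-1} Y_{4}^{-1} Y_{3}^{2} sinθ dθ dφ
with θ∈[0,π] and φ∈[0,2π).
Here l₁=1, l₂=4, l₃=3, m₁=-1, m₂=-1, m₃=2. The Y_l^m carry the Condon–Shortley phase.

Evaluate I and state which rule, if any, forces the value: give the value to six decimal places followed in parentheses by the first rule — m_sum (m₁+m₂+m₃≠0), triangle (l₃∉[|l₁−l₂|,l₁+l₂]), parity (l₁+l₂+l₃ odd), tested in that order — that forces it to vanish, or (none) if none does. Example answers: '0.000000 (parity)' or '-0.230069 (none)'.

-0.106622 (none)

Checks pass: Σm=0; 8 even; l₃=3∈[3,5].
(2·1+1)(2·4+1)(2·3+1) = 189
Δ: 2! 0! 6! / 9! → 1/252
sum: t=1:−1/36 = -1/36
3j²(1 4 3; 0 0 0) = Δ·Π!·Σ² = 4/63  (sign +1)
sum: t=2:+1/240 = 1/240
3j²(1 4 3; -1 -1 2) = Δ·Π!·Σ² = 1/84  (sign -1)
combine: 4πI² = 189·4/63·1/84 = 1/7
take √, sign -1: I = -0.10662181
No selection rule forces the value: the integral is nonzero (none).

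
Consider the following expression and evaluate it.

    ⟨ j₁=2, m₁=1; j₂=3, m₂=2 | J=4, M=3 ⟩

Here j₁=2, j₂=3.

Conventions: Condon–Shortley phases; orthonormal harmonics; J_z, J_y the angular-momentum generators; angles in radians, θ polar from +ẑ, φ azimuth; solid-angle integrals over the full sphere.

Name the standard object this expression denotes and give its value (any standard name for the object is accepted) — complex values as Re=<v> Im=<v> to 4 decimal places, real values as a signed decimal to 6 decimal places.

This is a Clebsch–Gordan (vector-coupling) coefficient.
j₁+j₂−J=1  J+j₁−j₂=3  J−j₁+j₂=5  j₁+j₂+J+1=10
(j₁±m₁, j₂±m₂, J±M) = (3,1,5,1,7,1)
P² = 6480
sum k=0..1:
  [0] +1/240 = 1/240
  [1] −1/144 = -1/144
S = -1/360
C² = P²·S² = 1/20 ; C = -0.223607

Clebsch–Gordan coefficient, −√(1/20) ≈ -0.223607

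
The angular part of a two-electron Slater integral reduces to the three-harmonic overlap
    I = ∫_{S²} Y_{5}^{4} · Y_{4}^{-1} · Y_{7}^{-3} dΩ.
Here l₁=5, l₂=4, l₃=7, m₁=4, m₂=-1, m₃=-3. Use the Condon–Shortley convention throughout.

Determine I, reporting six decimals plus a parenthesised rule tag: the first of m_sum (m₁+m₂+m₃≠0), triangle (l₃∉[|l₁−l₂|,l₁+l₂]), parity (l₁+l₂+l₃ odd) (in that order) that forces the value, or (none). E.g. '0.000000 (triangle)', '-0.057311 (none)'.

Rules hold: Σm=0, L=16 even, 1≤7≤9.
N = 11·9·15 = 1485
Δ = 2!·8!·6!/17! = 1/6126120
Racah Σ t=0..2: t=0:+1/69120 t=1:−1/20736 t=2:+1/69120 = -1/51840
⇒ 3j(5 4 7; 0 0 0)² = 280/21879, sgn +1
Racah Σ t=0..1: t=0:+1/362880 t=1:−1/1935360 = 13/5806080
⇒ 3j(5 4 7; 4 -1 -3)² = 195/10472, sgn +1
4πI² = N·(3j₀)²·(3jₘ)² = 1125/3179
I = +1·√(0.353885/4π) = 0.16781318
No selection rule forces the value: the integral is nonzero (none).

0.167813 (none)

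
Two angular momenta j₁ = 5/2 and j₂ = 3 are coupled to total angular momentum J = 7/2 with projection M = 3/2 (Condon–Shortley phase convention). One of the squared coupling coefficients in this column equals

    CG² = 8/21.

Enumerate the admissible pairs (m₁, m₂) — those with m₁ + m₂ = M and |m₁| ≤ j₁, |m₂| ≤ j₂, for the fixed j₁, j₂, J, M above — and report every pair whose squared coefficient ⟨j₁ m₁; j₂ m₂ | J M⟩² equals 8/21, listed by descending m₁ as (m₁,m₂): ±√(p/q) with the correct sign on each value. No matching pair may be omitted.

(5/2,-1): +√(8/21)

Admissible pairs with m₁+m₂ = M = 3/2: (-3/2,3), (-1/2,2), (1/2,1), (3/2,0), (5/2,-1)
  (m₁,m₂)=(5/2,-1): CG² = 8/21, CG = +√(8/21)   ← matches the target
  (m₁,m₂)=(3/2,0): CG² = 0/1, CG = 0
  (m₁,m₂)=(1/2,1): CG² = 5/21, CG = −√(5/21)
  (m₁,m₂)=(-1/2,2): CG² = 2/21, CG = +√(2/21)
  (m₁,m₂)=(-3/2,3): CG² = 2/7, CG = +√(2/7)
Pairs with CG² = 8/21: (5/2,-1): +√(8/21)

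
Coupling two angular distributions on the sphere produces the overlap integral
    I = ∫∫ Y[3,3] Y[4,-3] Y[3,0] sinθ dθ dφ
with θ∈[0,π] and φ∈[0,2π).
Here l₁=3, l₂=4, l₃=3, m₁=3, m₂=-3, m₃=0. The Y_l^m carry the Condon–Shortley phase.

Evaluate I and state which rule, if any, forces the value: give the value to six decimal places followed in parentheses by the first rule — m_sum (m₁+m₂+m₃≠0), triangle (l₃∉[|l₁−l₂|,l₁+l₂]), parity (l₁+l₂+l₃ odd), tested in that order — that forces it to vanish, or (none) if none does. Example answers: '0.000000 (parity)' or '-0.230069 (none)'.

Checks pass: Σm=0; 10 even; l₃=3∈[1,7].
(2·3+1)(2·4+1)(2·3+1) = 441
Δ: 4! 2! 4! / 11! → 1/34650
sum: t=1:−1/72 t=2:+1/16 t=3:−1/72 = 5/144
3j²(3 4 3; 0 0 0) = Δ·Π!·Σ² = 2/77  (sign -1)
sum: t=0:+1/288 = 1/288
3j²(3 4 3; 3 -3 0) = Δ·Π!·Σ² = 1/22  (sign -1)
combine: 4πI² = 441·2/77·1/22 = 63/121
take √, sign +1: I = 0.20355073
No selection rule forces the value: the integral is nonzero (none).

0.203551 (none)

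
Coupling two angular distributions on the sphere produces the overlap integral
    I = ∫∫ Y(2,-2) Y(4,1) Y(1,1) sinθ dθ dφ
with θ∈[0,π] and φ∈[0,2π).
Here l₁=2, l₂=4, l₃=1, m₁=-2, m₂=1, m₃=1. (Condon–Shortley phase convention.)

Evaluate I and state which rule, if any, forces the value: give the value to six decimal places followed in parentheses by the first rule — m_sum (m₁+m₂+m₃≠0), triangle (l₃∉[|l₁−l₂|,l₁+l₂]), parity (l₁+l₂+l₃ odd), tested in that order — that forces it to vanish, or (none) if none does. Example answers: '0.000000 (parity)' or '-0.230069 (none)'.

triangle: need 2≤l₃≤6, have 1; I=0

0.000000 (triangle)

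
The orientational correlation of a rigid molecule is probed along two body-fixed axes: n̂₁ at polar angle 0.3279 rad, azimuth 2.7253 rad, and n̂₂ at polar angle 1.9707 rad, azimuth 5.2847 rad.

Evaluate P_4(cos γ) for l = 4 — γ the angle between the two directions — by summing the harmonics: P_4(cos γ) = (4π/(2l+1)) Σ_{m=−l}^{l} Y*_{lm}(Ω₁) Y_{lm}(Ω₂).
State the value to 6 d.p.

-0.418208

Addition theorem: P_4(cos γ) = (4π/9) Σ_m Y*_{lm}(Ω₁) Y_{lm}(Ω₂), m = −4…4:
  m=-4: (-0.00045 - 0.00474j) × (-0.20967 - 0.23981j) = -0.00104 + 0.00110j  (running Σ = -0.00104 + 0.00110j)
  m=-3: (-0.01252 + 0.03755j) × (0.37677 - 0.05545j) = -0.00264 + 0.01484j  (running Σ = -0.00368 + 0.01594j)
  m=-2: (0.12315 - 0.13535j) × (-0.00716 + 0.01578j) = 0.00125 + 0.00291j  (running Σ = -0.00243 + 0.01886j)
  m=-1: (-0.43191 + 0.19096j) × (0.17815 + 0.27653j) = -0.12975 - 0.08542j  (running Σ = -0.13218 - 0.06656j)
  m=0: (0.44723 + 0.00000j) × (-0.07862 + 0.00000j) = -0.03516 + 0.00000j  (running Σ = -0.16734 - 0.06656j)
  m=1: (0.43191 + 0.19096j) × (-0.17815 + 0.27653j) = -0.12975 + 0.08542j  (running Σ = -0.29709 + 0.01886j)
  m=2: (0.12315 + 0.13535j) × (-0.00716 - 0.01578j) = 0.00125 - 0.00291j  (running Σ = -0.29584 + 0.01594j)
  m=3: (0.01252 + 0.03755j) × (-0.37677 - 0.05545j) = -0.00264 - 0.01484j  (running Σ = -0.29848 + 0.00110j)
  m=4: (-0.00045 + 0.00474j) × (-0.20967 + 0.23981j) = -0.00104 - 0.00110j  (running Σ = -0.29952 + 0.00000j)
Σ over m = -0.29952 + 0.00000j; ×(4π/9) → -0.41821 + 0.00000j. Real part: -0.418208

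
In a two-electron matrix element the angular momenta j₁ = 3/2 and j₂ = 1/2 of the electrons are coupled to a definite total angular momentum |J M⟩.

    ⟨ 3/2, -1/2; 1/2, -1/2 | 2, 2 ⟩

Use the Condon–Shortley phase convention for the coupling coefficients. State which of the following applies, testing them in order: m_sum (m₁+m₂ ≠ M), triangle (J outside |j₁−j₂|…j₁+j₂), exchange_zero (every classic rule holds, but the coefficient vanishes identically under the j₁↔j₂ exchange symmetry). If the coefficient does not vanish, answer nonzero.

m-sum: m₁+m₂ = -1/2+(-1/2) = -1, M = 2  ✗ ⇒ coefficient is 0

m_sum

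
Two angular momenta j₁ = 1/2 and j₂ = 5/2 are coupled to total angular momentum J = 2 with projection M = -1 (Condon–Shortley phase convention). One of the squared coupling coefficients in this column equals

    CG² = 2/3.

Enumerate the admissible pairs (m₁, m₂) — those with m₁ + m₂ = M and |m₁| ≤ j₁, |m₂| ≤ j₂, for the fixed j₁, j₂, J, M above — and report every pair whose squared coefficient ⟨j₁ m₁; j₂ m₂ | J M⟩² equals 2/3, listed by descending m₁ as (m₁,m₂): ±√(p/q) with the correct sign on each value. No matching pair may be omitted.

(1/2,-3/2): +√(2/3)

Admissible pairs with m₁+m₂ = M = -1: (-1/2,-1/2), (1/2,-3/2)
  (m₁,m₂)=(1/2,-3/2): CG² = 2/3, CG = +√(2/3)   ← matches the target
  (m₁,m₂)=(-1/2,-1/2): CG² = 1/3, CG = −√(1/3)
Pairs with CG² = 2/3: (1/2,-3/2): +√(2/3)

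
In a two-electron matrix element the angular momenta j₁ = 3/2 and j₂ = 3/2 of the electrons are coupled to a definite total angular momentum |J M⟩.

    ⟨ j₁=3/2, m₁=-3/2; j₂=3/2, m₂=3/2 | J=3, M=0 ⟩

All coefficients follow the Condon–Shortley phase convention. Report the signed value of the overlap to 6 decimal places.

+0.223607

triangle: 0!·3!·3!/7! = 36/5040
(j±m)!: 0!·3!·3!·0!·3!·3! = 1296
prefactor² = (2J+1)·Δ·N² = 324/5
  k=0: +1/(0!·0!·3!·3!·0!·0!) = 1/36
Σ = 1/36  ⇒  CG² = 324/5·(1/36)² = 1/20
CG = +√(1/20) = +0.223607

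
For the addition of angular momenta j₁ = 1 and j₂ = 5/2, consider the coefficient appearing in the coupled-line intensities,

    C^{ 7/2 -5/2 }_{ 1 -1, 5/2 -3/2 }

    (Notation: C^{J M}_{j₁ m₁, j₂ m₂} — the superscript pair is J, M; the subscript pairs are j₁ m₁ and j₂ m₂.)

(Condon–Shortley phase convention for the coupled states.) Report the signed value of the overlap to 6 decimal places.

j₁+j₂−J=0  J+j₁−j₂=2  J−j₁+j₂=5  j₁+j₂+J+1=8
(j₁±m₁, j₂±m₂, J±M) = (0,2,1,4,1,6)
P² = 11520/7
sum k=0..0:
  [0] +1/48 = 1/48
S = 1/48
C² = P²·S² = 5/7 ; C = +0.845154

+0.845154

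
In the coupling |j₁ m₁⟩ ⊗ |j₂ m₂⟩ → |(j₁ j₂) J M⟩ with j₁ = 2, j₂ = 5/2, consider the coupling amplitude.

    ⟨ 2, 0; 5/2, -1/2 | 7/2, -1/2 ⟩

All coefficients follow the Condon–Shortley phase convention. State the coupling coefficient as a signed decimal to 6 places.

+0.195180  (= +√(4/105))

√[8·1!3!4!/9! · 2!2!2!3!3!4!] = √(768/35)
  +(−1)^0/∏(0,1,2,2,1,2)! = 1/8  (running 1/8)
  +(−1)^1/∏(1,0,1,1,2,3)! = -1/12  (running 1/24)
⟨..|..⟩ = √(768/35)·(1/24) = +0.195180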